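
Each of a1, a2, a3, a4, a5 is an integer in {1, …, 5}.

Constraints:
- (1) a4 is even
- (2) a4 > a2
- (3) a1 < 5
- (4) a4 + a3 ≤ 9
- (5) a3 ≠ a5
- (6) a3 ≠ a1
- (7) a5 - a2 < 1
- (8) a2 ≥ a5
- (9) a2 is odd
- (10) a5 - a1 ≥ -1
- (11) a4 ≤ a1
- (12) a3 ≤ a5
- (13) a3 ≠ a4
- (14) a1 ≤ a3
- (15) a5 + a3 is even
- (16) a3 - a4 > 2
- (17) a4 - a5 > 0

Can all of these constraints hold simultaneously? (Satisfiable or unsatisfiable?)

Unsatisfiable

Constraints 2, 8, 11, 12, and 14 give a3 ≤ a5, a5 ≤ a2, a2 < a4, a4 ≤ a1, a1 ≤ a3. Chaining: a3 ≤ a5 ≤ a2 < a4 ≤ a1 ≤ a3, which forces a3 < a3 — impossible.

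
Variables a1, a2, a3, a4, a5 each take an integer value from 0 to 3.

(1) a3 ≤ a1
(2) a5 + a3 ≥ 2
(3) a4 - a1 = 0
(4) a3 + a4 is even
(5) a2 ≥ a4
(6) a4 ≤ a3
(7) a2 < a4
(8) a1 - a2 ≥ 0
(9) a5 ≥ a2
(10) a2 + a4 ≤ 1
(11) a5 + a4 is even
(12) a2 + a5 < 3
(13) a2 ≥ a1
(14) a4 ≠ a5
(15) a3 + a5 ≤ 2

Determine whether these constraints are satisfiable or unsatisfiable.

Constraints 1, 6, 7, and 13 give a1 ≤ a2, a2 < a4, a4 ≤ a3, a3 ≤ a1. Chaining: a1 ≤ a2 < a4 ≤ a3 ≤ a1, which forces a1 < a1 — impossible.

Unsatisfiable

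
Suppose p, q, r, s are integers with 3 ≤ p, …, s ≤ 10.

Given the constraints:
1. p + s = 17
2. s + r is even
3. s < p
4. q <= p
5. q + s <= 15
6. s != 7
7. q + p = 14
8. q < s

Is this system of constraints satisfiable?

Satisfiable

Try p = 9, q = 5, r = 10, s = 8.
Check constraint 1: p + s = 17; constraint 5: q + s = 13; constraint 7: q + p = 14. The remaining constraints are straightforward to verify.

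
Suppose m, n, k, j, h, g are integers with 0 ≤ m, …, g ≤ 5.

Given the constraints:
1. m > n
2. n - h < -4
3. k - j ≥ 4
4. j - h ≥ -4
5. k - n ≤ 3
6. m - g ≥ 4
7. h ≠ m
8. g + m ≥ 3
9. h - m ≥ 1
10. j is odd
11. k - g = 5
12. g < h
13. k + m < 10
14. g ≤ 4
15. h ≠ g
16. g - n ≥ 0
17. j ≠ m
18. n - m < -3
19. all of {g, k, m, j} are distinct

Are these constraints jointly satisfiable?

Unsatisfiable

Constraints 3, 4, 5, 6, 9, and 16 give m − g ≥ 4, g − n ≥ 0, n − k ≥ -3, k − j ≥ 4, j − h ≥ -4, h − m ≥ 1.
Adding all 6 inequalities: the left sides telescope to 0, and the right sides sum to 4 + 0 + (-3) + 4 + (-4) + 1 = 2. So 0 ≥ 2, which is false.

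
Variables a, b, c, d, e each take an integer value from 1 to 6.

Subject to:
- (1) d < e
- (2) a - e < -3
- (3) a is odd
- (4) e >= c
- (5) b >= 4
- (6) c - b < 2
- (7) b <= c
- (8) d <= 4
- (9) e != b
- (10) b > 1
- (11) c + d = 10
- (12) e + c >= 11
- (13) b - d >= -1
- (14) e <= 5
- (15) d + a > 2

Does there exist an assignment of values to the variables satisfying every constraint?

Unsatisfiable

From constraints 4 and 14: c ≤ e ≤ 5. From constraint 8: d ≤ 4. Hence c + d ≤ 9. But constraint 11 requires c + d = 10, and 10 > 9. Contradiction.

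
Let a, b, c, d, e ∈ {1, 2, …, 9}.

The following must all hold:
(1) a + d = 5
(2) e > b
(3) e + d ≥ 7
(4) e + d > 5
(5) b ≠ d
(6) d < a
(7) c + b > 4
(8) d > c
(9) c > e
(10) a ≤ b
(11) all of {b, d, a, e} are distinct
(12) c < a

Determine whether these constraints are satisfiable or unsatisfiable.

Unsatisfiable

Constraints 2, 6, 8, 9, and 10 give b < e, e < c, c < d, d < a, a ≤ b. Chaining: b < e < c < d < a ≤ b, which forces b < b — impossible.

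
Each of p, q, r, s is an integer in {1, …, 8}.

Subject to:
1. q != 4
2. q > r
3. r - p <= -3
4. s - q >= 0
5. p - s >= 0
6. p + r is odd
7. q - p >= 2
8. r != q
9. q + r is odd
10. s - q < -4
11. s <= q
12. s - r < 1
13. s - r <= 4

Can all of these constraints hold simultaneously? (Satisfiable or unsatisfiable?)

Unsatisfiable

Constraints 3, 4, 7, and 13 give r − s ≥ -4, s − q ≥ 0, q − p ≥ 2, p − r ≥ 3.
Adding all 4 inequalities: the left sides telescope to 0, and the right sides sum to (-4) + 0 + 2 + 3 = 1. So 0 ≥ 1, which is false.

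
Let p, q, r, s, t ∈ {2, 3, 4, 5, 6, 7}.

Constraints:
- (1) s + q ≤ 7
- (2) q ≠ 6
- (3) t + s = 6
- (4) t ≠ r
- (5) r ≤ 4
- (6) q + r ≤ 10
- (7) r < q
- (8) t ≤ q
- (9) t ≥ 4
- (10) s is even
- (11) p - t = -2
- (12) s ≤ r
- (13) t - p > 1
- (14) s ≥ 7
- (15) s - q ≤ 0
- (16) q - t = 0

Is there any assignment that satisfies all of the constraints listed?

Unsatisfiable

From constraints 8 and 9: q ≥ t ≥ 4. From constraints 12 and 14: r ≥ s ≥ 7. Hence q + r ≥ 11. But constraint 6 requires q + r ≤ 10, and 10 < 11. Contradiction.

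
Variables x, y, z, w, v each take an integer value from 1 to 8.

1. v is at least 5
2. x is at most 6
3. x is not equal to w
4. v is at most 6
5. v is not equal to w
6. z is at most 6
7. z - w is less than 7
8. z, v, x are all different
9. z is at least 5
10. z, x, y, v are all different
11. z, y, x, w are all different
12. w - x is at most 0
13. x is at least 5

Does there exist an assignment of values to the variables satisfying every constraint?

Unsatisfiable

Constraints 1, 2, 4, 6, 9, and 13 confine each of z, v, x to the 2 values {5, 6}.
Constraint 8 requires all 3 of them to be distinct, but only 2 values are available — impossible by the pigeonhole principle.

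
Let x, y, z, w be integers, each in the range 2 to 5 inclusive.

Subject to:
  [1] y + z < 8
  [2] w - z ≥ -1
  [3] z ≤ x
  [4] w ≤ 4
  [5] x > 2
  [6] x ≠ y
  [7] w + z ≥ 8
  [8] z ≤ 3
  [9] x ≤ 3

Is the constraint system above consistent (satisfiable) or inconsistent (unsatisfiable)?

From constraint 4: w ≤ 4. From constraints 3 and 9: z ≤ x ≤ 3. Hence w + z ≤ 7. But constraint 7 requires w + z ≥ 8, and 8 > 7. Contradiction.

Unsatisfiable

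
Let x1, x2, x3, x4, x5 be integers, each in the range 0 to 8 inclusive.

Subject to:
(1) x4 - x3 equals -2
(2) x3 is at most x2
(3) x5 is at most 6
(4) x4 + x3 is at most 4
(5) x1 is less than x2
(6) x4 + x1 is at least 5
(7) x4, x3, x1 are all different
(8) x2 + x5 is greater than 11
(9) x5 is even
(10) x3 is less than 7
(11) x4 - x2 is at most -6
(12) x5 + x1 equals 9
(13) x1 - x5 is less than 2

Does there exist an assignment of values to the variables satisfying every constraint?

Satisfiable

One satisfying assignment is x1 = 5, x2 = 8, x3 = 2, x4 = 0, x5 = 4.
For the less obvious constraints — constraint 1: x4 - x3 = -2; constraint 4: x4 + x3 = 2 — and the others hold by inspection.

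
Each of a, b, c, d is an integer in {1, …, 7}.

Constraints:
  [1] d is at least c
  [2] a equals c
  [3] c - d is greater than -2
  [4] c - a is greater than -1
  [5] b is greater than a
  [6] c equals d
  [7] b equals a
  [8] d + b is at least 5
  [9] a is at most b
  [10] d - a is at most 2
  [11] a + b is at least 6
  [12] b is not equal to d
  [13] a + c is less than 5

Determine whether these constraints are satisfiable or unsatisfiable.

From constraints 2, 6, and 7, b = a = c = d, so b = d. But constraint 12 says b ≠ d. Contradiction.

Unsatisfiable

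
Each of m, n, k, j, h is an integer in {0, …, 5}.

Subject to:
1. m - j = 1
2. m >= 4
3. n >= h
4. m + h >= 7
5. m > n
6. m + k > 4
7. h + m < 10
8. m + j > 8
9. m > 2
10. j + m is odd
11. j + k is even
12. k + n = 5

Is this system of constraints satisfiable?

The assignment m = 5, n = 3, k = 2, j = 4, h = 3 works:
  constraint 1 holds since m - j = 1.
  constraint 4 holds since m + h = 8.
  constraint 6 holds since m + k = 7.
The rest check out directly.

Satisfiable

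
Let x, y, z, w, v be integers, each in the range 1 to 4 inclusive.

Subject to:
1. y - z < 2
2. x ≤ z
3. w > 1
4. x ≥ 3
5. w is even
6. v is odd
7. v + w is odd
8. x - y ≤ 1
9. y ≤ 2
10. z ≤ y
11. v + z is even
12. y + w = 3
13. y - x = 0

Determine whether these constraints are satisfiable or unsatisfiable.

Unsatisfiable

From constraints 2 and 4: z ≥ x and x ≥ 3, so z ≥ 3. From constraints 9 and 10: z ≤ y and y ≤ 2, so z ≤ 2. But 2 < 3, so no value of z works.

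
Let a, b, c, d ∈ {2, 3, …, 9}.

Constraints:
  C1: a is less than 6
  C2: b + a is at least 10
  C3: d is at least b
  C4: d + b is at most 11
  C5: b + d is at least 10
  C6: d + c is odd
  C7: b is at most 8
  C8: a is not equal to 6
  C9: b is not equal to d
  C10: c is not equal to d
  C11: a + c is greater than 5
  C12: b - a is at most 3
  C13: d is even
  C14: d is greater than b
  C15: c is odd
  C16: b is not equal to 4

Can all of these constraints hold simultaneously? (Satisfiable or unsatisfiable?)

Satisfiable

Setting (a, b, c, d) = (5, 5, 3, 6) satisfies everything: constraint 2: b + a = 10; constraint 4: d + b = 11, and the others follow.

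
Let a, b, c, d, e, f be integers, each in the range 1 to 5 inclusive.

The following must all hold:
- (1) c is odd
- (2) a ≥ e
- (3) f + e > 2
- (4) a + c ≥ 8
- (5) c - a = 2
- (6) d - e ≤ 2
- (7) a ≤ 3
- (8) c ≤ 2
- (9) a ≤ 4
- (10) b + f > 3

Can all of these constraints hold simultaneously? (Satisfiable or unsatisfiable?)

Unsatisfiable

From constraint 9: a ≤ 4. From constraint 8: c ≤ 2. Hence a + c ≤ 6. But constraint 4 requires a + c ≥ 8, and 8 > 6. Contradiction.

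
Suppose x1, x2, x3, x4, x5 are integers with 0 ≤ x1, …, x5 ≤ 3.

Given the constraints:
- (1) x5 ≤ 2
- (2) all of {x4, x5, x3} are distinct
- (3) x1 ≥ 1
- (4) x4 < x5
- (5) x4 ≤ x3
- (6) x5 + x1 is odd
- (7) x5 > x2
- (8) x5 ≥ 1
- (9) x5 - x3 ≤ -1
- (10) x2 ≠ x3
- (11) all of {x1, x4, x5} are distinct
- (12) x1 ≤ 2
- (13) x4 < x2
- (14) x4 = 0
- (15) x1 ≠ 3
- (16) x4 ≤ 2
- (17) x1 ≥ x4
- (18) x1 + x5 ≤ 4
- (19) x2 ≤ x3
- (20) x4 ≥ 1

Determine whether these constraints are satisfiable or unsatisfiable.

Unsatisfiable

Constraints 1, 3, 8, 12, 16, and 20 confine each of x1, x4, x5 to the 2 values {1, 2}.
Constraint 11 requires all 3 of them to be distinct, but only 2 values are available — impossible by the pigeonhole principle.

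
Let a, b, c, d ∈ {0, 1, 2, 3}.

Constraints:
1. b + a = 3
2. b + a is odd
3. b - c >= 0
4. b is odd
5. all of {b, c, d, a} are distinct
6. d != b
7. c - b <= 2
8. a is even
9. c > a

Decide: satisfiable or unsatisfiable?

Satisfiable

Setting (a, b, c, d) = (0, 3, 2, 1) satisfies everything: constraint 1: b + a = 3; constraint 3: b - c = 1, and the others follow.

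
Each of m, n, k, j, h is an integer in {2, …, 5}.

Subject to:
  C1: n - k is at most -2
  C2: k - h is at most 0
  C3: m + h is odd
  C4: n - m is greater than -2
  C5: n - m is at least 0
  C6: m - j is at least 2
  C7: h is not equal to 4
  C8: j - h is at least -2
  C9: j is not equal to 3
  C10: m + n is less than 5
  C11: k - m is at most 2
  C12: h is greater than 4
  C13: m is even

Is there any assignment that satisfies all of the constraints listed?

Constraints 1, 2, 5, 6, and 8 give m − j ≥ 2, j − h ≥ -2, h − k ≥ 0, k − n ≥ 2, n − m ≥ 0.
Adding all 5 inequalities: the left sides telescope to 0, and the right sides sum to 2 + (-2) + 0 + 2 + 0 = 2. So 0 ≥ 2, which is false.

Unsatisfiable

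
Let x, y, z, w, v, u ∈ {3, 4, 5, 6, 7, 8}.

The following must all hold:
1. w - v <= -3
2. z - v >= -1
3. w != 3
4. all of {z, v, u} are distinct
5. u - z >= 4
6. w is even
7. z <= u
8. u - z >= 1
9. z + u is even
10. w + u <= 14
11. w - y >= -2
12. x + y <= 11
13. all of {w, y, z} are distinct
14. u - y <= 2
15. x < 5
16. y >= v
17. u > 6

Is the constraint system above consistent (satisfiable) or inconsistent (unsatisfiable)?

Unsatisfiable

Constraints 1, 2, 5, 11, and 14 give y − u ≥ -2, u − z ≥ 4, z − v ≥ -1, v − w ≥ 3, w − y ≥ -2.
Adding all 5 inequalities: the left sides telescope to 0, and the right sides sum to (-2) + 4 + (-1) + 3 + (-2) = 2. So 0 ≥ 2, which is false.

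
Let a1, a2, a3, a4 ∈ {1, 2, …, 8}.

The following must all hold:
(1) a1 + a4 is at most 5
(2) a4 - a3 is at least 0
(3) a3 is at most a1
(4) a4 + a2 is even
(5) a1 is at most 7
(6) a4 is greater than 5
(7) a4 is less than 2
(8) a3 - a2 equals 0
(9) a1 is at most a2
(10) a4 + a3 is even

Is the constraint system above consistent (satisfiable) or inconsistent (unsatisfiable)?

From constraint 6: a4 ≥ 6. From constraint 7: a4 ≤ 1. But 1 < 6, so no value of a4 works.

Unsatisfiable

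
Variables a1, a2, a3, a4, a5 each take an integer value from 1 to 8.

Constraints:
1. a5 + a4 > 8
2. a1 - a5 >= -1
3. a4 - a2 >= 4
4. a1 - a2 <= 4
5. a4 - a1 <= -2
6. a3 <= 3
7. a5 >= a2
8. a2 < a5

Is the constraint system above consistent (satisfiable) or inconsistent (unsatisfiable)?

Unsatisfiable

Constraints 3, 4, and 5 give a2 − a1 ≥ -4, a1 − a4 ≥ 2, a4 − a2 ≥ 4.
Adding all 3 inequalities: the left sides telescope to 0, and the right sides sum to (-4) + 2 + 4 = 2. So 0 ≥ 2, which is false.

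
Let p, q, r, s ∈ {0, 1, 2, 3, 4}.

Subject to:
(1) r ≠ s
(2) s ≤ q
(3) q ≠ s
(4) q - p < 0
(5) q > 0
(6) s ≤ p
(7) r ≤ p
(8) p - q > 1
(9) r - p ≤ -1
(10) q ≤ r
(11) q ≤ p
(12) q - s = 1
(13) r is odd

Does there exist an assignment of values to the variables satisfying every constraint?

Satisfiable

Setting (p, q, r, s) = (3, 1, 1, 0) satisfies everything: constraint 4: q - p = -2; constraint 8: p - q = 2, and the others follow.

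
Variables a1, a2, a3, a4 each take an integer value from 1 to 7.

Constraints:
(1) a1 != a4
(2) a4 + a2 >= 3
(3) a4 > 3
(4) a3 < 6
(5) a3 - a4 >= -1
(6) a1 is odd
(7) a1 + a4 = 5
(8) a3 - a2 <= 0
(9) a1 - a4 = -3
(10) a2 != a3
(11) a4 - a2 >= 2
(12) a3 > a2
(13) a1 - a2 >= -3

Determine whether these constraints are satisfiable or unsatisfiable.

Constraints 5, 8, and 11 give a3 − a4 ≥ -1, a4 − a2 ≥ 2, a2 − a3 ≥ 0.
Adding all 3 inequalities: the left sides telescope to 0, and the right sides sum to (-1) + 2 + 0 = 1. So 0 ≥ 1, which is false.

Unsatisfiable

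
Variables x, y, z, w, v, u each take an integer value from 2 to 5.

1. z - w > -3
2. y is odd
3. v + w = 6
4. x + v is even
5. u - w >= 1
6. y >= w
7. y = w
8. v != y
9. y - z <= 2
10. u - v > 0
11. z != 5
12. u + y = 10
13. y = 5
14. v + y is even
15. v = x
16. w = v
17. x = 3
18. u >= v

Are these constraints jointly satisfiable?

Constraint 13 fixes y = 5 and constraint 17 fixes x = 3. Constraints 7, 15, and 16 give y = w = v = x, so y = x. But 5 ≠ 3 — contradiction.

Unsatisfiable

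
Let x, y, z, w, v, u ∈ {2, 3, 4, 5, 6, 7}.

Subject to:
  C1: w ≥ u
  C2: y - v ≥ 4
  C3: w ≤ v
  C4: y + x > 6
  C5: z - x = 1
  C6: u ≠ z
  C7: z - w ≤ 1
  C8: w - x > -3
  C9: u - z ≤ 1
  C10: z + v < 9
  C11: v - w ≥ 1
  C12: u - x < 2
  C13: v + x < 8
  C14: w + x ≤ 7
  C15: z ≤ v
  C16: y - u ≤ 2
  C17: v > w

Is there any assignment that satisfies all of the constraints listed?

Unsatisfiable

Constraints 2, 7, 9, 11, and 16 give y − v ≥ 4, v − w ≥ 1, w − z ≥ -1, z − u ≥ -1, u − y ≥ -2.
Adding all 5 inequalities: the left sides telescope to 0, and the right sides sum to 4 + 1 + (-1) + (-1) + (-2) = 1. So 0 ≥ 1, which is false.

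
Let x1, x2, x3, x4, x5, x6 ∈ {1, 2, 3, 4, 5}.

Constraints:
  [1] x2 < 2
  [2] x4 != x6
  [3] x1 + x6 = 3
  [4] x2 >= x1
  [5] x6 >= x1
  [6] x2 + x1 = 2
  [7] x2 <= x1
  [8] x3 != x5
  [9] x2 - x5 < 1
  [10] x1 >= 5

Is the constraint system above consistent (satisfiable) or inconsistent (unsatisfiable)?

From constraints 4 and 10: x2 ≥ x1 and x1 ≥ 5, so x2 ≥ 5. From constraint 1: x2 ≤ 1. But 1 < 5, so no value of x2 works.

Unsatisfiable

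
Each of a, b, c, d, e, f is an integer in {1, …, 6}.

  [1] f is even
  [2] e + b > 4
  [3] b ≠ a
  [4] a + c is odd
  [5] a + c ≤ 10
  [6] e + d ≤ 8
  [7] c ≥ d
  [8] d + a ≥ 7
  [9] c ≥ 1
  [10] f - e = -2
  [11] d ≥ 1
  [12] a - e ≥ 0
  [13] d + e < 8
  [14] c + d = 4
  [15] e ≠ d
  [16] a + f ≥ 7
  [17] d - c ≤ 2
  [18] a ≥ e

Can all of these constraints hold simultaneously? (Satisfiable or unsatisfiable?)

Satisfiable

The assignment a = 5, b = 3, c = 2, d = 2, e = 4, f = 2 works:
  constraint 2 holds since e + b = 7.
  constraint 5 holds since a + c = 7.
  constraint 6 holds since e + d = 6.
The rest check out directly.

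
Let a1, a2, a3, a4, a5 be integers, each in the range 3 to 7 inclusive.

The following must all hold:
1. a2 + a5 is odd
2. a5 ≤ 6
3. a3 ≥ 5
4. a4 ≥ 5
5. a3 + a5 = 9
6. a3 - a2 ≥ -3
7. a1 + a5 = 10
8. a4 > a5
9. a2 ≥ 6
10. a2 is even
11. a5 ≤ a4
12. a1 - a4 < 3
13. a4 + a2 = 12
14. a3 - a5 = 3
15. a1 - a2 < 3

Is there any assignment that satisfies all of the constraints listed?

Satisfiable

Setting (a1, a2, a3, a4, a5) = (7, 6, 6, 6, 3) satisfies everything: constraint 5: a3 + a5 = 9; constraint 6: a3 - a2 = 0, and the others follow.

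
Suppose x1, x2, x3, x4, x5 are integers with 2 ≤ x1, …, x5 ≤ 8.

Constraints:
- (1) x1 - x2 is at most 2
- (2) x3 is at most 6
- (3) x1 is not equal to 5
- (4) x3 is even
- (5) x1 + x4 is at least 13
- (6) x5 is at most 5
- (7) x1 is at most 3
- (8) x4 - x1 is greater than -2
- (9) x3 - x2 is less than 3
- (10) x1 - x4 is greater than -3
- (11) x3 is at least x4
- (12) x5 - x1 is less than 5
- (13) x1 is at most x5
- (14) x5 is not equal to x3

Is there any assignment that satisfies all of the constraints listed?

Unsatisfiable

From constraints 6 and 13: x1 ≤ x5 ≤ 5. From constraints 2 and 11: x4 ≤ x3 ≤ 6. Hence x1 + x4 ≤ 11. But constraint 5 requires x1 + x4 ≥ 13, and 13 > 11. Contradiction.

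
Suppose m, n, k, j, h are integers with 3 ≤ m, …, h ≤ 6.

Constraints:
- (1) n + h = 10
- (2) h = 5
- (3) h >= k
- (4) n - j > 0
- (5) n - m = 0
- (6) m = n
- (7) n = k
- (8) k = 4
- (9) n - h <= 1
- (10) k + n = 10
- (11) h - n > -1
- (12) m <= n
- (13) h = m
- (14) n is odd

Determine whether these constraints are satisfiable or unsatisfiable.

Unsatisfiable

Constraint 2 fixes h = 5 and constraint 8 fixes k = 4. Constraints 6, 7, and 13 give h = m = n = k, so h = k. But 5 ≠ 4 — contradiction.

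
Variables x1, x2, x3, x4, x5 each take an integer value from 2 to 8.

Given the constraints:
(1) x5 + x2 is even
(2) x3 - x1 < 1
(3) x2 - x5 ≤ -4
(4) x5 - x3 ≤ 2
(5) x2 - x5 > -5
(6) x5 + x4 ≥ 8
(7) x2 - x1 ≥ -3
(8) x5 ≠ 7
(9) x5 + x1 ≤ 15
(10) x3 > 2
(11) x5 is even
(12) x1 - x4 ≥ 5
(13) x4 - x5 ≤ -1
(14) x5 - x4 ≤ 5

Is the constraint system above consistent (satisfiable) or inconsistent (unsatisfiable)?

Unsatisfiable

Constraints 3, 7, 12, and 14 give x1 − x4 ≥ 5, x4 − x5 ≥ -5, x5 − x2 ≥ 4, x2 − x1 ≥ -3.
Adding all 4 inequalities: the left sides telescope to 0, and the right sides sum to 5 + (-5) + 4 + (-3) = 1. So 0 ≥ 1, which is false.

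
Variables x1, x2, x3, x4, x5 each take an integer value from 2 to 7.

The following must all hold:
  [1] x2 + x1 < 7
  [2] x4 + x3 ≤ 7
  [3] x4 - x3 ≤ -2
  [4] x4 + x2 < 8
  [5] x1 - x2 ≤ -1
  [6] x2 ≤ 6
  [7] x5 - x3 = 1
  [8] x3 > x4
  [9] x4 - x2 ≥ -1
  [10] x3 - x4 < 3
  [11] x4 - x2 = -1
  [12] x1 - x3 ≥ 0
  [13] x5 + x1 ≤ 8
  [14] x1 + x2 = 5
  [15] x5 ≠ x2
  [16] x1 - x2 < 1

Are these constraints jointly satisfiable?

Constraints 3, 5, 9, and 12 give x1 − x3 ≥ 0, x3 − x4 ≥ 2, x4 − x2 ≥ -1, x2 − x1 ≥ 1.
Adding all 4 inequalities: the left sides telescope to 0, and the right sides sum to 0 + 2 + (-1) + 1 = 2. So 0 ≥ 2, which is false.

Unsatisfiable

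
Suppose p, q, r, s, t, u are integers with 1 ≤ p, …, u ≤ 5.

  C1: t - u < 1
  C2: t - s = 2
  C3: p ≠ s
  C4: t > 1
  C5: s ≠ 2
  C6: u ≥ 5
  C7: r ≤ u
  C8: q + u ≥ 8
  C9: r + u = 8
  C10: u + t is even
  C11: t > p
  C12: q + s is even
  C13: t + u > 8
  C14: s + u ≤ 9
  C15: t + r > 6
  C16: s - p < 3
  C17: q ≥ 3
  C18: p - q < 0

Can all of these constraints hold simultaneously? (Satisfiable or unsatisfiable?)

Satisfiable

The assignment p = 1, q = 3, r = 3, s = 3, t = 5, u = 5 works:
  constraint 1 holds since t - u = 0.
  constraint 2 holds since t - s = 2.
The rest check out directly.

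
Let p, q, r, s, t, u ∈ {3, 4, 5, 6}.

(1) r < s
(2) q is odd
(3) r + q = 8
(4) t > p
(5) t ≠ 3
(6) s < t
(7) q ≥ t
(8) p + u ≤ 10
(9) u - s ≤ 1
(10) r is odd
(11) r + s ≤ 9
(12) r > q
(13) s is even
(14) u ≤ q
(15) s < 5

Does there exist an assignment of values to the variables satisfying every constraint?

Constraints 1, 6, 7, and 12 give t ≤ q, q < r, r < s, s < t. Chaining: t ≤ q < r < s < t, which forces t < t — impossible.

Unsatisfiable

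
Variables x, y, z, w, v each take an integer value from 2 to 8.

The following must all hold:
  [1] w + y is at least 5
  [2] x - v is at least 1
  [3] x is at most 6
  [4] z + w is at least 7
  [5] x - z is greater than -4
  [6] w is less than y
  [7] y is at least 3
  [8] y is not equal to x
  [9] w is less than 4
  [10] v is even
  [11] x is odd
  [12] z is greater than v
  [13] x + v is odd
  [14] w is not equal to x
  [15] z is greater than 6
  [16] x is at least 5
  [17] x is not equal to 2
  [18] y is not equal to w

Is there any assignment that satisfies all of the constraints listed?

Satisfiable

Take x = 5, y = 3, z = 7, w = 2, v = 2. Then constraint 1: w + y = 5; constraint 2: x - v = 3; constraint 4: z + w = 9, and every other listed constraint is also met.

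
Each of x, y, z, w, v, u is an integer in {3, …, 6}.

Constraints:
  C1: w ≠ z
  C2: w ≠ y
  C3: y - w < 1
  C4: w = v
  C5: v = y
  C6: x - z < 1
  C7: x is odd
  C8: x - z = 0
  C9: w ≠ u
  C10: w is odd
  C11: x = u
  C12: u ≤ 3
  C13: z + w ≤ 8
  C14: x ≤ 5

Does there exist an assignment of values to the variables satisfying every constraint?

From constraints 4 and 5, w = v = y, so w = y. But constraint 2 says w ≠ y. Contradiction.

Unsatisfiable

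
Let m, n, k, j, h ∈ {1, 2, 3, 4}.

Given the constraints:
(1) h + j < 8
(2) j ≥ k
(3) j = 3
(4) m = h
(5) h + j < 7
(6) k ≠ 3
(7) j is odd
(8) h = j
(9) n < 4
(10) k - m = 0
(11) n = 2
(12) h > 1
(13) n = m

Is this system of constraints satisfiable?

Constraint 11 fixes n = 2 and constraint 3 fixes j = 3. Constraints 4, 8, and 13 give n = m = h = j, so n = j. But 2 ≠ 3 — contradiction.

Unsatisfiable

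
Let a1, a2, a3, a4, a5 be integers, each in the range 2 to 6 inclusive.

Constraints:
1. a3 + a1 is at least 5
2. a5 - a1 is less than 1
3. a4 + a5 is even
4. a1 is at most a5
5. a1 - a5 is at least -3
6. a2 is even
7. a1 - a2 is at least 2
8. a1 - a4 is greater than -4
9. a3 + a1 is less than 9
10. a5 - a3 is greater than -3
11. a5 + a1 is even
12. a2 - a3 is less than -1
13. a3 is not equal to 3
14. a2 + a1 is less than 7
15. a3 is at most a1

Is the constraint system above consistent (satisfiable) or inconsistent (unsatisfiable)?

Satisfiable

One satisfying assignment is a1 = 4, a2 = 2, a3 = 4, a4 = 6, a5 = 4.
For the less obvious constraints — constraint 1: a3 + a1 = 8; constraint 2: a5 - a1 = 0; constraint 5: a1 - a5 = 0 — and the others hold by inspection.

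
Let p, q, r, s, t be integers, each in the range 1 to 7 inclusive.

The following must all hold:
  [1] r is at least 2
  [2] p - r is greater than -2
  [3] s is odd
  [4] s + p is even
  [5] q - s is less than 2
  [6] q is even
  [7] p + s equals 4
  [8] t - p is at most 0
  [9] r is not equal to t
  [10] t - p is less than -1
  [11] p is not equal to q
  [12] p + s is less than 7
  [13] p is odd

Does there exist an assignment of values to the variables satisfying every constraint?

Satisfiable

Try p = 3, q = 2, r = 3, s = 1, t = 1.
Check constraint 2: p - r = 0; constraint 5: q - s = 1; constraint 7: p + s = 4. The remaining constraints are straightforward to verify.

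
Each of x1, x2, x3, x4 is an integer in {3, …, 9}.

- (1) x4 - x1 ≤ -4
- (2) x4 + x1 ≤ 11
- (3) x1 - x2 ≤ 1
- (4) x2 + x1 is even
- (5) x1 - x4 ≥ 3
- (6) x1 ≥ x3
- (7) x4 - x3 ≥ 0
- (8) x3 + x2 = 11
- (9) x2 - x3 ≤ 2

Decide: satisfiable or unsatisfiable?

Constraints 1, 3, 7, and 9 give x4 − x3 ≥ 0, x3 − x2 ≥ -2, x2 − x1 ≥ -1, x1 − x4 ≥ 4.
Adding all 4 inequalities: the left sides telescope to 0, and the right sides sum to 0 + (-2) + (-1) + 4 = 1. So 0 ≥ 1, which is false.

Unsatisfiable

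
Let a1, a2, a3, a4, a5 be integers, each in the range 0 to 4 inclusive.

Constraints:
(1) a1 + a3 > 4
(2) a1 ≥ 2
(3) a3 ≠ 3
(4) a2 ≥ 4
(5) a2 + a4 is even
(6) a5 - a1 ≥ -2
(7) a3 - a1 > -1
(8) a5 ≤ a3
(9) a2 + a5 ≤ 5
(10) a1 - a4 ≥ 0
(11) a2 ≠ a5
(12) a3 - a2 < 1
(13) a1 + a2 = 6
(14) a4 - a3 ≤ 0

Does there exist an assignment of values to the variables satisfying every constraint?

Satisfiable

Take a1 = 2, a2 = 4, a3 = 4, a4 = 2, a5 = 1. Then constraint 1: a1 + a3 = 6; constraint 6: a5 - a1 = -1; constraint 7: a3 - a1 = 2, and every other listed constraint is also met.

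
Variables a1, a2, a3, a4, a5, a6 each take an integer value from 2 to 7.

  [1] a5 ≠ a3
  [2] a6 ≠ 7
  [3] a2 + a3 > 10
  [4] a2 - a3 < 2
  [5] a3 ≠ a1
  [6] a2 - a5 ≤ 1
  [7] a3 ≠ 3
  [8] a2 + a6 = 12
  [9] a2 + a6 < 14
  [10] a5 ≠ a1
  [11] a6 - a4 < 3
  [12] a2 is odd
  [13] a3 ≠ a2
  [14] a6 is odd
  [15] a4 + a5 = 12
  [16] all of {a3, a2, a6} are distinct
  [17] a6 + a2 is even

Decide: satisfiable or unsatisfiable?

Satisfiable

One satisfying assignment is a1 = 2, a2 = 7, a3 = 6, a4 = 5, a5 = 7, a6 = 5.
For the less obvious constraints — constraint 3: a2 + a3 = 13; constraint 4: a2 - a3 = 1; constraint 6: a2 - a5 = 0 — and the others hold by inspection.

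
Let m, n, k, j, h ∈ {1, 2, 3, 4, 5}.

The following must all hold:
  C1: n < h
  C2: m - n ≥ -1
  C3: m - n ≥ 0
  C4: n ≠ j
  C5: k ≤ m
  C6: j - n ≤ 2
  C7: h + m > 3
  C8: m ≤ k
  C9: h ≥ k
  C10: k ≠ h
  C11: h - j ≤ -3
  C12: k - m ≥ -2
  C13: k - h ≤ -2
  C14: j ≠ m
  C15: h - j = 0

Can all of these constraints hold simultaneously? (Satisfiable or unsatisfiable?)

Unsatisfiable

Constraints 3, 6, 11, 12, and 13 give h − k ≥ 2, k − m ≥ -2, m − n ≥ 0, n − j ≥ -2, j − h ≥ 3.
Adding all 5 inequalities: the left sides telescope to 0, and the right sides sum to 2 + (-2) + 0 + (-2) + 3 = 1. So 0 ≥ 1, which is false.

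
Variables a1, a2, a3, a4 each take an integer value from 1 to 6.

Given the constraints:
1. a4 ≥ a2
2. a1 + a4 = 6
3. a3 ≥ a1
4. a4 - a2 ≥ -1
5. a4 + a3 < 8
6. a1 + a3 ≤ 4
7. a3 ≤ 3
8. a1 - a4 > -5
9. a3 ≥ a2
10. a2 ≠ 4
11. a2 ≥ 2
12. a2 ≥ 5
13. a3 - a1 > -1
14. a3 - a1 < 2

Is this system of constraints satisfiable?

Unsatisfiable

From constraints 9 and 12: a3 ≥ a2 and a2 ≥ 5, so a3 ≥ 5. From constraint 7: a3 ≤ 3. But 3 < 5, so no value of a3 works.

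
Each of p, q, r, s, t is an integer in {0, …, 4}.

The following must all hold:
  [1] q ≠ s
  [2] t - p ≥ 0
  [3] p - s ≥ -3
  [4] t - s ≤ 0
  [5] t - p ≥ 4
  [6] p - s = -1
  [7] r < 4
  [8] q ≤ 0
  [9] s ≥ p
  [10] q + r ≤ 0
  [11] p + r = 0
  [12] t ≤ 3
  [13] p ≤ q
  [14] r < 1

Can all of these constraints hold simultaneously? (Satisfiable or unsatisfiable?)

Unsatisfiable

Constraints 3, 4, and 5 give p − s ≥ -3, s − t ≥ 0, t − p ≥ 4.
Adding all 3 inequalities: the left sides telescope to 0, and the right sides sum to (-3) + 0 + 4 = 1. So 0 ≥ 1, which is false.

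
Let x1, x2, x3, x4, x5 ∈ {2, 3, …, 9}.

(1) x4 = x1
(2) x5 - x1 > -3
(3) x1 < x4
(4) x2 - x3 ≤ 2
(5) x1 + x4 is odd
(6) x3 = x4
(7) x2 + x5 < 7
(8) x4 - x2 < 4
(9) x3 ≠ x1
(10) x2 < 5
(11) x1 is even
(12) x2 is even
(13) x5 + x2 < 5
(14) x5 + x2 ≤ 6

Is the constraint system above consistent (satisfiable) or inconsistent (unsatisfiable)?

Unsatisfiable

From constraints 1 and 6, x3 = x4 = x1, so x3 = x1. But constraint 9 says x3 ≠ x1. Contradiction.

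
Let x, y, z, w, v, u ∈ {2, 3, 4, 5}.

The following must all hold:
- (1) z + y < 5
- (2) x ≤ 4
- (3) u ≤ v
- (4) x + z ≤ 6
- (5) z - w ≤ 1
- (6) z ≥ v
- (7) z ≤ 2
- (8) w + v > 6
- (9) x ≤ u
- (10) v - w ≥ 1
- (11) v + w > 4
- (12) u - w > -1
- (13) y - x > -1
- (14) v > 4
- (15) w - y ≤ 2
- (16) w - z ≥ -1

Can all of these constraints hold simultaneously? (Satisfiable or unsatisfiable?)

From constraint 14: v ≥ 5. From constraints 6 and 7: v ≤ z and z ≤ 2, so v ≤ 2. But 2 < 5, so no value of v works.

Unsatisfiable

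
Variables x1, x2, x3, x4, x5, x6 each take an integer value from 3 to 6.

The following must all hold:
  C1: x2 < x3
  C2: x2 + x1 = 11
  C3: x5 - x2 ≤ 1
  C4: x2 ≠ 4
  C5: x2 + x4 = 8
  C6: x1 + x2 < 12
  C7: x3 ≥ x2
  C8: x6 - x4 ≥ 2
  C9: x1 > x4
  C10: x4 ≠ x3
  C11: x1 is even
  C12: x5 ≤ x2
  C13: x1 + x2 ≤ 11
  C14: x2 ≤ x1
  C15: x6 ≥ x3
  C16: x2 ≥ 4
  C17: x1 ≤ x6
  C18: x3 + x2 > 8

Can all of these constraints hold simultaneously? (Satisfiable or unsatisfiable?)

Try x1 = 6, x2 = 5, x3 = 6, x4 = 3, x5 = 4, x6 = 6.
Check constraint 2: x2 + x1 = 11; constraint 3: x5 - x2 = -1. The remaining constraints are straightforward to verify.

Satisfiable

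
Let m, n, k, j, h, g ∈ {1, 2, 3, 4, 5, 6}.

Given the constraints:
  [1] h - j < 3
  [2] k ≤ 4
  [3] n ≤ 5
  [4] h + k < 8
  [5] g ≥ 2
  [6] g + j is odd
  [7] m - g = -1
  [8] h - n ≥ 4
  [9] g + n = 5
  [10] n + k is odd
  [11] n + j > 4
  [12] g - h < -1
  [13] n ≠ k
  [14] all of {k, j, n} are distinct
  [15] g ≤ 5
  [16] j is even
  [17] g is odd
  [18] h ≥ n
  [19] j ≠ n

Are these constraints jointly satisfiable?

Satisfiable

The assignment m = 2, n = 2, k = 1, j = 4, h = 6, g = 3 works:
  constraint 1 holds since h - j = 2.
  constraint 4 holds since h + k = 7.
The rest check out directly.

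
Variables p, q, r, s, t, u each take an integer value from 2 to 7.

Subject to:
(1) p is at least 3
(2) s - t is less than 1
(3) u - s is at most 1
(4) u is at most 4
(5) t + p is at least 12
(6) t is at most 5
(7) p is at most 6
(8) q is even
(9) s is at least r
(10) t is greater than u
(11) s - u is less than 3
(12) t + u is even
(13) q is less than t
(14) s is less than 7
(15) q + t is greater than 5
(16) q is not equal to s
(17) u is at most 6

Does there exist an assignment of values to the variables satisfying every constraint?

From constraint 6: t ≤ 5. From constraint 7: p ≤ 6. Hence t + p ≤ 11. But constraint 5 requires t + p ≥ 12, and 12 > 11. Contradiction.

Unsatisfiable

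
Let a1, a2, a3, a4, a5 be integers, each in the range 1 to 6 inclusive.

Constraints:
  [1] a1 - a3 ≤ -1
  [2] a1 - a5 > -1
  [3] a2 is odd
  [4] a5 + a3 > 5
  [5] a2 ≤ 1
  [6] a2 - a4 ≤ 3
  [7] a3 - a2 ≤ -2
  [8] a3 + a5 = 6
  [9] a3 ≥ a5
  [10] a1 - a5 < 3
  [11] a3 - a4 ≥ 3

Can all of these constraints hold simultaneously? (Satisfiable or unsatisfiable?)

Unsatisfiable

Constraints 6, 7, and 11 give a3 − a4 ≥ 3, a4 − a2 ≥ -3, a2 − a3 ≥ 2.
Adding all 3 inequalities: the left sides telescope to 0, and the right sides sum to 3 + (-3) + 2 = 2. So 0 ≥ 2, which is false.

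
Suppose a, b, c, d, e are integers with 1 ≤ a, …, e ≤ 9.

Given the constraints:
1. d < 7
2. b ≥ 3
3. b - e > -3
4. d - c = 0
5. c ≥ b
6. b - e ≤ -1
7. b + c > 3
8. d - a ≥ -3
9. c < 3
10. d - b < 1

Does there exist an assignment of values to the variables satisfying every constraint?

Unsatisfiable

From constraints 2 and 5: c ≥ b and b ≥ 3, so c ≥ 3. From constraint 9: c ≤ 2. But 2 < 3, so no value of c works.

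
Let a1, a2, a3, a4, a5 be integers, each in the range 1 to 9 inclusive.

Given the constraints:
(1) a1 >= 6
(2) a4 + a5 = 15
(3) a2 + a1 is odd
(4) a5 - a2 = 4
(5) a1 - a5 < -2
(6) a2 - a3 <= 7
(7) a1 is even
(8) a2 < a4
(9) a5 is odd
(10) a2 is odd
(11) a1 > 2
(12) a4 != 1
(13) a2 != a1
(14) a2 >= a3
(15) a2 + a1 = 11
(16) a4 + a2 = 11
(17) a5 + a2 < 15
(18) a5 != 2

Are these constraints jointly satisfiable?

Setting (a1, a2, a3, a4, a5) = (6, 5, 1, 6, 9) satisfies everything: constraint 2: a4 + a5 = 15; constraint 4: a5 - a2 = 4; constraint 5: a1 - a5 = -3, and the others follow.

Satisfiable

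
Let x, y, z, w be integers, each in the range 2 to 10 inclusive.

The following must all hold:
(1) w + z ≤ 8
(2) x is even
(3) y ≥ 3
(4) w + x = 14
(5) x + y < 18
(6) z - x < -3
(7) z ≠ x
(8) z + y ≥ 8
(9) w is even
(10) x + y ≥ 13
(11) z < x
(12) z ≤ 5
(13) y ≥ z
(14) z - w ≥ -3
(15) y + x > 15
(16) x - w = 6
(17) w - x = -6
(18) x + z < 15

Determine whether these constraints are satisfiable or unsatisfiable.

Satisfiable

Setting (x, y, z, w) = (10, 6, 4, 4) satisfies everything: constraint 1: w + z = 8; constraint 4: w + x = 14; constraint 5: x + y = 16, and the others follow.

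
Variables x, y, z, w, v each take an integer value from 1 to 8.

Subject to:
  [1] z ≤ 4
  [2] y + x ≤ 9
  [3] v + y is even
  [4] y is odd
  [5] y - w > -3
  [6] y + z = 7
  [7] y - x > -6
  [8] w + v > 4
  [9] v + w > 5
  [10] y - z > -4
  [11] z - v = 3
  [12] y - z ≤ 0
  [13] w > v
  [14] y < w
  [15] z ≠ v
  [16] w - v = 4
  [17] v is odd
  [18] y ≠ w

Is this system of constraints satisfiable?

Satisfiable

One satisfying assignment is x = 6, y = 3, z = 4, w = 5, v = 1.
For the less obvious constraints — constraint 2: y + x = 9; constraint 5: y - w = -2 — and the others hold by inspection.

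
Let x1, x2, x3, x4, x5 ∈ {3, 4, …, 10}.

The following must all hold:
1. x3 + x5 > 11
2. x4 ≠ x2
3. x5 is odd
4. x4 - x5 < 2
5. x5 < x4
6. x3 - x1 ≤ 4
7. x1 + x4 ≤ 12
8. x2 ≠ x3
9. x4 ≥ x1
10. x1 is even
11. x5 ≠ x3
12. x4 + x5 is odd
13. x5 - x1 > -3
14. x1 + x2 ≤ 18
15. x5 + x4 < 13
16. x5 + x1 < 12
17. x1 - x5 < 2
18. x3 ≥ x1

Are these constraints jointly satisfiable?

One satisfying assignment is x1 = 6, x2 = 10, x3 = 7, x4 = 6, x5 = 5.
For the less obvious constraints — constraint 1: x3 + x5 = 12; constraint 4: x4 - x5 = 1; constraint 6: x3 - x1 = 1 — and the others hold by inspection.

Satisfiable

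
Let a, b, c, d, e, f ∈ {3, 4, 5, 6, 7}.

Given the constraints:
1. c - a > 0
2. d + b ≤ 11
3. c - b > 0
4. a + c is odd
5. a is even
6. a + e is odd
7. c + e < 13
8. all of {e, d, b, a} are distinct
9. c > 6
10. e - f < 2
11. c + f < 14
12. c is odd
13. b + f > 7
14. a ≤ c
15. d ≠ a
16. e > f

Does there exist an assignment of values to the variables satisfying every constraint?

Satisfiable

Take a = 6, b = 4, c = 7, d = 7, e = 5, f = 4. Then constraint 1: c - a = 1; constraint 2: d + b = 11; constraint 3: c - b = 3, and every other listed constraint is also met.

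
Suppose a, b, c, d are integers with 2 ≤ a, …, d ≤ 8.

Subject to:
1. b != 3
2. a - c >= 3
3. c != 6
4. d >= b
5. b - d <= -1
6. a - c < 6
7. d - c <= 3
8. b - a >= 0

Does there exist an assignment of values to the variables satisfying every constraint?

Constraints 2, 5, 7, and 8 give c − d ≥ -3, d − b ≥ 1, b − a ≥ 0, a − c ≥ 3.
Adding all 4 inequalities: the left sides telescope to 0, and the right sides sum to (-3) + 1 + 0 + 3 = 1. So 0 ≥ 1, which is false.

Unsatisfiable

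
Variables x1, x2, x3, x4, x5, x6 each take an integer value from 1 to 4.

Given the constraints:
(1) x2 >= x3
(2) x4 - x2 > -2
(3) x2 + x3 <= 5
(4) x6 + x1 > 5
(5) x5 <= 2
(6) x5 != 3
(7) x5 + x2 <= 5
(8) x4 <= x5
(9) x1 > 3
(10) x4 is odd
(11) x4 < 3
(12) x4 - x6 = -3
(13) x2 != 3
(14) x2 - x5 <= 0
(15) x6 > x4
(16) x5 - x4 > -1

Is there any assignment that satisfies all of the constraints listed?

Satisfiable

Take x1 = 4, x2 = 1, x3 = 1, x4 = 1, x5 = 1, x6 = 4. Then constraint 2: x4 - x2 = 0; constraint 3: x2 + x3 = 2; constraint 4: x6 + x1 = 8, and every other listed constraint is also met.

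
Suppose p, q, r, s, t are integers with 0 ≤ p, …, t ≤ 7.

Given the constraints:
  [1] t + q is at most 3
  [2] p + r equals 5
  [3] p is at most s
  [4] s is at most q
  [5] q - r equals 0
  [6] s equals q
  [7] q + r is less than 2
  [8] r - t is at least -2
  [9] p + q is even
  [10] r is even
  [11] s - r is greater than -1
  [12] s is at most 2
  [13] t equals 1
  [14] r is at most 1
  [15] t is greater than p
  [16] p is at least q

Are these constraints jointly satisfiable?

From constraints 3 and 12: p ≤ s ≤ 2. From constraint 14: r ≤ 1. Hence p + r ≤ 3. But constraint 2 requires p + r = 5, and 5 > 3. Contradiction.

Unsatisfiable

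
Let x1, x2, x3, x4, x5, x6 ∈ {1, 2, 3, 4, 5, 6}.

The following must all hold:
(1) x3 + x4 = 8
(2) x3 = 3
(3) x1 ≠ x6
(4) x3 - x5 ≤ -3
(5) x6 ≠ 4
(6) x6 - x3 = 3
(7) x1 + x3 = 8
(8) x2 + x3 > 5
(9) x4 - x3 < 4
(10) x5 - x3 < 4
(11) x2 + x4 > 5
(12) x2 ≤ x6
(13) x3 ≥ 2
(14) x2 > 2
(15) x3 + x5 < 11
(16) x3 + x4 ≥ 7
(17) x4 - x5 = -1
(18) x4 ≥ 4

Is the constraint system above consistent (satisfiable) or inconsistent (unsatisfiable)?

Setting (x1, x2, x3, x4, x5, x6) = (5, 3, 3, 5, 6, 6) satisfies everything: constraint 1: x3 + x4 = 8; constraint 4: x3 - x5 = -3, and the others follow.

Satisfiable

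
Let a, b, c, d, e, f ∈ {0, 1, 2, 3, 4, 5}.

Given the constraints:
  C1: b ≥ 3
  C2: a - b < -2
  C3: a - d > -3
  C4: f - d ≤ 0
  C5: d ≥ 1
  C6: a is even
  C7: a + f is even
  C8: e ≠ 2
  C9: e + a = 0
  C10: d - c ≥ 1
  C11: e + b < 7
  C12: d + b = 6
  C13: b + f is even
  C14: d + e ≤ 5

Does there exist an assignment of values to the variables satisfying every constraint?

Setting (a, b, c, d, e, f) = (0, 4, 0, 2, 0, 0) satisfies everything: constraint 2: a - b = -4; constraint 3: a - d = -2; constraint 4: f - d = -2, and the others follow.

Satisfiable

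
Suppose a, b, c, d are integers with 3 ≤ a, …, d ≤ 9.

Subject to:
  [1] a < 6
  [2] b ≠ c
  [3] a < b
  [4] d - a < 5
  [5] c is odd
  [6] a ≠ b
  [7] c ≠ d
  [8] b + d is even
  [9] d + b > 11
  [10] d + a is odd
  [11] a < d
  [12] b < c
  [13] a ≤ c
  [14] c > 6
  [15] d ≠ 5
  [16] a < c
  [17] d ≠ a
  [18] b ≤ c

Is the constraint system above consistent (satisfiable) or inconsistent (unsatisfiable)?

Satisfiable

The assignment a = 4, b = 5, c = 9, d = 7 works:
  constraint 4 holds since d - a = 3.
  constraint 9 holds since d + b = 12.
The rest check out directly.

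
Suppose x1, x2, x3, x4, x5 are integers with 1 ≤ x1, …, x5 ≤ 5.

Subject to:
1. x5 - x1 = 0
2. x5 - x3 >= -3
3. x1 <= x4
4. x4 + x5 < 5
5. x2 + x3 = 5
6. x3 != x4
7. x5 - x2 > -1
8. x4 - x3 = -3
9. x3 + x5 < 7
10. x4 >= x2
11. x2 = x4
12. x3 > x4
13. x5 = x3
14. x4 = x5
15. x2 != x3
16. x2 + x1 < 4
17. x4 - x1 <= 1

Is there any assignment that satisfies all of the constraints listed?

From constraints 11, 13, and 14, x2 = x4 = x5 = x3, so x2 = x3. But constraint 15 says x2 ≠ x3. Contradiction.

Unsatisfiable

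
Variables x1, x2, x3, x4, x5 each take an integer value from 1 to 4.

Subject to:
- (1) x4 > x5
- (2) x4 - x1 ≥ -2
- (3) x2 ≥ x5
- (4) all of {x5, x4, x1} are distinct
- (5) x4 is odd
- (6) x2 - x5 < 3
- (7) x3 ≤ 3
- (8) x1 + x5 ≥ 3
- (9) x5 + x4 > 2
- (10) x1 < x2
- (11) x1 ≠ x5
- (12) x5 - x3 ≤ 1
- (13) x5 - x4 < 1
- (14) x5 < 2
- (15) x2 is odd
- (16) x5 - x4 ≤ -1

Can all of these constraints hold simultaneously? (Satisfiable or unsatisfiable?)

Satisfiable

Setting (x1, x2, x3, x4, x5) = (2, 3, 1, 3, 1) satisfies everything: constraint 2: x4 - x1 = 1; constraint 6: x2 - x5 = 2, and the others follow.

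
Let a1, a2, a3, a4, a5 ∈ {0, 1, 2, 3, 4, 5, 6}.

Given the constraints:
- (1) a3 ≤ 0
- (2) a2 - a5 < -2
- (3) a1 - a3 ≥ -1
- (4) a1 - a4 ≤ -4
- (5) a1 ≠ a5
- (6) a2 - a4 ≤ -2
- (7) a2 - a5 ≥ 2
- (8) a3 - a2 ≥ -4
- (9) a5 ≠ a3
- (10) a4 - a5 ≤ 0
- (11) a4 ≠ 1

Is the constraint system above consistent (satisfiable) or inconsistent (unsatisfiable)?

Constraints 3, 4, 7, 8, and 10 give a4 − a1 ≥ 4, a1 − a3 ≥ -1, a3 − a2 ≥ -4, a2 − a5 ≥ 2, a5 − a4 ≥ 0.
Adding all 5 inequalities: the left sides telescope to 0, and the right sides sum to 4 + (-1) + (-4) + 2 + 0 = 1. So 0 ≥ 1, which is false.

Unsatisfiable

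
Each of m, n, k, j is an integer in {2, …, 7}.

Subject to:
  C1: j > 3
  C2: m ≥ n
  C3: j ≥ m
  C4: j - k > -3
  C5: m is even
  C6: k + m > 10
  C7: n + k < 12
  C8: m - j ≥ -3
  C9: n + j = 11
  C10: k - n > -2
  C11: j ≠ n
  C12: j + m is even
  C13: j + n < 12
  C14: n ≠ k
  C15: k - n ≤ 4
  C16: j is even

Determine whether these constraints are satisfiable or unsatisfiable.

Satisfiable

Try m = 6, n = 5, k = 6, j = 6.
Check constraint 4: j - k = 0; constraint 6: k + m = 12. The remaining constraints are straightforward to verify.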